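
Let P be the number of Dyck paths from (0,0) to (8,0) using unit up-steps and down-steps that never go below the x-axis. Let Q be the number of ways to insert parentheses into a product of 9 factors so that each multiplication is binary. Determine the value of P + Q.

Paths of 4 up- and 4 down-steps that never dip below the axis are Dyck paths; their count is C_4. So P = C_4 = 14.
Ways to associate a product of 9 factors correspond to binary trees on 9 leaves, so the count is C_8. So Q = C_8 = 1430.
P + Q = 14 + 1430 = 1444.

1444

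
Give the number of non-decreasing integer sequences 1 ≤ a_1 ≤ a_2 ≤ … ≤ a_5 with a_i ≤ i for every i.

Weakly increasing sequences with a_i ≤ i biject with Dyck paths of semilength 5, so there are C_5.
C_5 = C(10,5)/6 = 252/6 = 42.

42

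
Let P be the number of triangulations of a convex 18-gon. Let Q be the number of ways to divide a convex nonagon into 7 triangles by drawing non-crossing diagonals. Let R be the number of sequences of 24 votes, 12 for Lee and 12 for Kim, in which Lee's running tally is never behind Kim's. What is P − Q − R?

35149229

Triangulations of a convex m-gon are counted by C_{m−2}; with m = 18 this is C_16. So P = C_16 = 35357670.
Triangulations of a convex m-gon are counted by C_{m−2}; with m = 9 this is C_7. So Q = C_7 = 429.
Ballot sequences with n votes each where one side never trails are Dyck words, counted by C_n; here n = 12. So R = C_12 = 208012.
P − Q − R = 35357670 − 429 − 208012 = 35149229.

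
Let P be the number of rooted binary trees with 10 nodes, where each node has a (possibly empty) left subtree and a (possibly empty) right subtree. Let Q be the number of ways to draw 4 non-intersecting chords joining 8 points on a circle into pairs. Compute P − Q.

Rooted binary trees with 10 nodes (each child slot possibly empty) number C_10. So P = C_10 = 16796.
Pairing 8 circle points by 4 non-crossing chords gives C_4 matchings. So Q = C_4 = 14.
P − Q = 16796 − 14 = 16782.

16782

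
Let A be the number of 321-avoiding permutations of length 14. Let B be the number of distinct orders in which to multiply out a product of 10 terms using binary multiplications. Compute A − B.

2669578

Permutations of [n] avoiding any single length-3 pattern are counted by C_n; here n = 14. So A = C_14 = 2674440.
Bracketing 10 factors into binary products is counted by C_{10−1} = C_9. So B = C_9 = 4862.
A − B = 2674440 − 4862 = 2669578.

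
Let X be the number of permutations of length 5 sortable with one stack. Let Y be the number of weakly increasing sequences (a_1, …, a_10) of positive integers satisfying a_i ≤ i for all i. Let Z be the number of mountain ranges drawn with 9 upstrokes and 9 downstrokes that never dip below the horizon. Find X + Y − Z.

11976

By Knuth's characterisation, the stack-sortable permutations of length 5 are the 231-avoiders, numbering C_5. So X = C_5 = 42.
Weakly increasing sequences with a_i ≤ i biject with Dyck paths of semilength 10, so there are C_10. So Y = C_10 = 16796.
A Dyck path with 9 up-steps and 9 down-steps has semilength 9, so there are C_9 of them. So Z = C_9 = 4862.
X + Y − Z = 42 + 16796 − 4862 = 11976.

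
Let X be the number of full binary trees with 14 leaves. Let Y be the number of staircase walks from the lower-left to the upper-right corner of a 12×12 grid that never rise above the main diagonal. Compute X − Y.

534888

A full binary tree with L leaves has L−1 internal nodes and is counted by C_{L−1}; L = 14 gives C_13. So X = C_13 = 742900.
Sub-diagonal monotone paths from (0,0) to (12,12) biject with Dyck paths of semilength 12, giving C_12. So Y = C_12 = 208012.
X − Y = 742900 − 208012 = 534888.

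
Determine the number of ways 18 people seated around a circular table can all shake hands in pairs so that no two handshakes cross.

4862

With 18 = 2·9 people, non-crossing handshake pairings are non-crossing perfect matchings on a circle, counted by C_9.
C_9 = 4862.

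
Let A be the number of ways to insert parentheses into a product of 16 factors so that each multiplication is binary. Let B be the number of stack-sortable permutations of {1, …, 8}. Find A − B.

Ways to associate a product of 16 factors correspond to binary trees on 16 leaves, so the count is C_15. So A = C_15 = 9694845.
By Knuth's characterisation, the stack-sortable permutations of length 8 are the 231-avoiders, numbering C_8. So B = C_8 = 1430.
A − B = 9694845 − 1430 = 9693415.

9693415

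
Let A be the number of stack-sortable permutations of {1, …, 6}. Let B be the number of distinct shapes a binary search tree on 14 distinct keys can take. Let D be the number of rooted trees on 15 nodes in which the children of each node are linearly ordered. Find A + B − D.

Stack-sortable permutations are exactly the 231-avoiding ones, counted by C_n; here n = 6. So A = C_6 = 132.
There are C_n binary search tree shapes on n keys; with n = 14 that is C_14. So B = C_14 = 2674440.
Rooted ordered (plane) trees on m nodes have m−1 edges and are counted by C_{m−1}; m = 15 gives C_14. So D = C_14 = 2674440.
A + B − D = 132 + 2674440 − 2674440 = 132.

132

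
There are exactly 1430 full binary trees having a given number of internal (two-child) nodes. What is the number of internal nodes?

Full binary trees with n internal nodes are counted by C_n. Since C_8 = 1430, the index is 8.

8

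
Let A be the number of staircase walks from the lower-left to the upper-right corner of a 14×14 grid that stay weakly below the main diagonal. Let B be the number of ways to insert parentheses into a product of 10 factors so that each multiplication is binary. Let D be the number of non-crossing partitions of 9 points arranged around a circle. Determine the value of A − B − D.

2664716

Sub-diagonal monotone paths from (0,0) to (14,14) biject with Dyck paths of semilength 14, giving C_14. So A = C_14 = 2674440.
Parenthesizations of m factors correspond to full binary trees with m leaves, counted by C_{m−1}; m = 10 gives C_9. So B = C_9 = 4862.
The non-crossing partitions of [9] form a lattice of size C_9. So D = C_9 = 4862.
A − B − D = 2674440 − 4862 − 4862 = 2664716.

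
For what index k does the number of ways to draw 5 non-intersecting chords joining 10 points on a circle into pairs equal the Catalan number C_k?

Non-crossing perfect matchings of 2n points on a circle are counted by C_n; with 10 points, n = 5.

5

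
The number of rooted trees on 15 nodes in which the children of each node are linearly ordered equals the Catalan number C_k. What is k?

14

Rooted ordered (plane) trees on m nodes have m−1 edges and are counted by C_{m−1}; m = 15 gives C_14.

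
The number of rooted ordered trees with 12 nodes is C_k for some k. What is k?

Rooted ordered (plane) trees on m nodes have m−1 edges and are counted by C_{m−1}; m = 12 gives C_11.

11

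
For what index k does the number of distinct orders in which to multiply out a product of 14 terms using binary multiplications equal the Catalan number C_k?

13

Parenthesizations of m factors correspond to full binary trees with m leaves, counted by C_{m−1}; m = 14 gives C_13.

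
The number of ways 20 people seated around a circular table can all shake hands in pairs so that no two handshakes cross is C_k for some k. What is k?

Non-crossing handshake pairings of 2n people are counted by C_n; 20 people gives n = 10.

10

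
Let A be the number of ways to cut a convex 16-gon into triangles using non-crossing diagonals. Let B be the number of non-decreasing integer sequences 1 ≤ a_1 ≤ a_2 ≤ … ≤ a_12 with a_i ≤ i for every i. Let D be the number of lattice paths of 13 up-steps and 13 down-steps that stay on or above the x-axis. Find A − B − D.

A convex 16-gon is triangulated into 14 triangles, and the number of such triangulations is the Catalan number C_{16−2} = C_14. So A = C_14 = 2674440.
Such sub-staircase sequences of length n are counted by C_n; here n = 12. So B = C_12 = 208012.
A Dyck path with 13 up-steps and 13 down-steps has semilength 13, so there are C_13 of them. So D = C_13 = 742900.
A − B − D = 2674440 − 208012 − 742900 = 1723528.

1723528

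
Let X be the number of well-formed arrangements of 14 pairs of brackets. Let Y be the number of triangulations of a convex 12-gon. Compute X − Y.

2657644

With 14 pairs the number of balanced bracket strings is the Catalan number C_14. So X = C_14 = 2674440.
Triangulations of a convex m-gon are counted by C_{m−2}; with m = 12 this is C_10. So Y = C_10 = 16796.
X − Y = 2674440 − 16796 = 2657644.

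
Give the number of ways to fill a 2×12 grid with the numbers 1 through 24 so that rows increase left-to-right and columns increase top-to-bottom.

Standard Young tableaux of shape 2×n are counted by C_n; here n = 12.
C_12 = C(24,12)/13 = 2704156/13 = 208012.

208012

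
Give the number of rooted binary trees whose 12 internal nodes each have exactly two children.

The number of full binary trees on 12 internal nodes is the Catalan number C_12.
C_12 = 208012.

208012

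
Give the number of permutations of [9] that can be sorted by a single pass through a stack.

4862

By Knuth's characterisation, the stack-sortable permutations of length 9 are the 231-avoiders, numbering C_9.
C_9 = C(18,9)/10 = 48620/10 = 4862.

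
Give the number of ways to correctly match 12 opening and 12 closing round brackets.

208012

A balanced arrangement of 12 bracket pairs is a Dyck word of semilength 12, so the count is C_12.
C_12 = C_11 · 2(2·11+1)/(11+2) = 58786 · 46/13 = 208012.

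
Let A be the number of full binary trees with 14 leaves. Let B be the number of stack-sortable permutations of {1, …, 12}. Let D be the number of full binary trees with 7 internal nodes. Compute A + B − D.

A full binary tree with L leaves has L−1 internal nodes and is counted by C_{L−1}; L = 14 gives C_13. So A = C_13 = 742900.
Stack-sortable permutations are exactly the 231-avoiding ones, counted by C_n; here n = 12. So B = C_12 = 208012.
Full binary trees with n internal nodes are counted by C_n; here n = 7. So D = C_7 = 429.
A + B − D = 742900 + 208012 − 429 = 950483.

950483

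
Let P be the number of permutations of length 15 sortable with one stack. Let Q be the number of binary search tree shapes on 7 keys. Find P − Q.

9694416

Stack-sortable permutations are exactly the 231-avoiding ones, counted by C_n; here n = 15. So P = C_15 = 9694845.
Rooted binary trees with 7 nodes (each child slot possibly empty) number C_7. So Q = C_7 = 429.
P − Q = 9694845 − 429 = 9694416.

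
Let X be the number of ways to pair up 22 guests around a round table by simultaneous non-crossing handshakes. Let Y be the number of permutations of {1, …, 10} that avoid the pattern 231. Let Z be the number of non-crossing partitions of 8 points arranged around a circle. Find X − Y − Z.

40560

Non-crossing handshake pairings of 2n people are counted by C_n; 22 people gives n = 11. So X = C_11 = 58786.
For any fixed pattern of length 3, the pattern-avoiding permutations of [10] number C_10. So Y = C_10 = 16796.
Non-crossing partitions of an n-element set are counted by C_n; here n = 8. So Z = C_8 = 1430.
X − Y − Z = 58786 − 16796 − 1430 = 40560.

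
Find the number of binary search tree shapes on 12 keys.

208012

There are C_n binary search tree shapes on n keys; with n = 12 that is C_12.
C_12 = C(24,12)/13 = 2704156/13 = 208012.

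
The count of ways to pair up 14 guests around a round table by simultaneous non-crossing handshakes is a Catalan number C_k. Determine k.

7

Non-crossing handshake pairings of 2n people are counted by C_n; 14 people gives n = 7.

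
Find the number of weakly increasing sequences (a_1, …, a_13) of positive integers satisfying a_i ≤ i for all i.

Such sub-staircase sequences of length n are counted by C_n; here n = 13.
C_13 = C(26,13)/14 = 10400600/14 = 742900.

742900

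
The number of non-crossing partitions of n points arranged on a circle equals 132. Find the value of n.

6

Non-crossing partitions of [n] are counted by C_n, and C_6 = 132.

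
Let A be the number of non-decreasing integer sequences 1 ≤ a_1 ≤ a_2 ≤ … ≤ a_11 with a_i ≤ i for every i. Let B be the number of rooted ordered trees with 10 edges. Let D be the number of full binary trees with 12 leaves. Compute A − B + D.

100776

Such sub-staircase sequences of length n are counted by C_n; here n = 11. So A = C_11 = 58786.
Rooted ordered trees with n edges are counted by C_n; here n = 10. So B = C_10 = 16796.
Full binary trees with 12 leaves have 12−1 = 11 internal nodes, so there are C_11 of them. So D = C_11 = 58786.
A − B + D = 58786 − 16796 + 58786 = 100776.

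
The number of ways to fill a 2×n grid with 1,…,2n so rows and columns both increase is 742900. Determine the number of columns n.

Standard Young tableaux of shape 2×n are counted by C_n. The Catalan number equal to 742900 is C_13.

13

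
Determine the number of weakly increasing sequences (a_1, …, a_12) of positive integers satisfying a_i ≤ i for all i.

208012

Weakly increasing sequences with a_i ≤ i biject with Dyck paths of semilength 12, so there are C_12.
C_12 = C(24,12)/13 = 2704156/13 = 208012.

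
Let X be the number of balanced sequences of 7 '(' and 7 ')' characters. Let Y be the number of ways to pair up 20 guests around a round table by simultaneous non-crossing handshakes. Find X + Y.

With 7 pairs the number of balanced bracket strings is the Catalan number C_7. So X = C_7 = 429.
Non-crossing handshake pairings of 2n people are counted by C_n; 20 people gives n = 10. So Y = C_10 = 16796.
X + Y = 429 + 16796 = 17225.

17225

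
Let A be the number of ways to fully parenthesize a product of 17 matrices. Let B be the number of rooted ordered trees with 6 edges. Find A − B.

Bracketing 17 factors into binary products is counted by C_{17−1} = C_16. So A = C_16 = 35357670.
A rooted plane tree with 6 edges has 7 nodes, and the count is C_6. So B = C_6 = 132.
A − B = 35357670 − 132 = 35357538.

35357538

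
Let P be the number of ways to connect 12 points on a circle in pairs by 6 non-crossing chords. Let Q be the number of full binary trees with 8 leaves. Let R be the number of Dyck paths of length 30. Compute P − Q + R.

Pairing 12 circle points by 6 non-crossing chords gives C_6 matchings. So P = C_6 = 132.
Full binary trees with 8 leaves have 8−1 = 7 internal nodes, so there are C_7 of them. So Q = C_7 = 429.
A Dyck path with 15 up-steps and 15 down-steps has semilength 15, so there are C_15 of them. So R = C_15 = 9694845.
P − Q + R = 132 − 429 + 9694845 = 9694548.

9694548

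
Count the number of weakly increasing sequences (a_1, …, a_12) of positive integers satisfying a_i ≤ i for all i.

Such sub-staircase sequences of length n are counted by C_n; here n = 12.
C_12 = C_11 · 2(2·11+1)/(11+2) = 58786 · 46/13 = 208012.

208012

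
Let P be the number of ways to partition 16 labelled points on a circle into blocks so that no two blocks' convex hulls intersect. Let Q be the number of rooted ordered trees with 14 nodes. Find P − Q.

The non-crossing partitions of [16] form a lattice of size C_16. So P = C_16 = 35357670.
Rooted ordered (plane) trees on m nodes have m−1 edges and are counted by C_{m−1}; m = 14 gives C_13. So Q = C_13 = 742900.
P − Q = 35357670 − 742900 = 34614770.

34614770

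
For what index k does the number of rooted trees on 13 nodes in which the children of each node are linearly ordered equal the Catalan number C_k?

Rooted ordered (plane) trees on m nodes have m−1 edges and are counted by C_{m−1}; m = 13 gives C_12.

12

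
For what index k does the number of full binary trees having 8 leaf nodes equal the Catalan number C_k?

7

A full binary tree with L leaves has L−1 internal nodes and is counted by C_{L−1}; L = 8 gives C_7.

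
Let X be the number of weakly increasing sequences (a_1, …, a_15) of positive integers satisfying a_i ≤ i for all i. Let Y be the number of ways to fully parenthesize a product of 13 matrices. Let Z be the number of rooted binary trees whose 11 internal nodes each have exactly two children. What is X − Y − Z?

9428047

Such sub-staircase sequences of length n are counted by C_n; here n = 15. So X = C_15 = 9694845.
Bracketing 13 factors into binary products is counted by C_{13−1} = C_12. So Y = C_12 = 208012.
Full binary trees with n internal nodes are counted by C_n; here n = 11. So Z = C_11 = 58786.
X − Y − Z = 9694845 − 208012 − 58786 = 9428047.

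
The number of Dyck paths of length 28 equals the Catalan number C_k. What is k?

Dyck paths of semilength n (length 2n) are counted by C_n; here n = 14.

14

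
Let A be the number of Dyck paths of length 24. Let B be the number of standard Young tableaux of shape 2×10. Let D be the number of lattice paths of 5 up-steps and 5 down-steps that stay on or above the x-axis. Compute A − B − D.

191174

Paths of 12 up- and 12 down-steps that never dip below the axis are Dyck paths; their count is C_12. So A = C_12 = 208012.
By the hook-length formula (or a Dyck-path bijection), SYT of shape 2×10 number C_10. So B = C_10 = 16796.
A Dyck path with 5 up-steps and 5 down-steps has semilength 5, so there are C_5 of them. So D = C_5 = 42.
A − B − D = 208012 − 16796 − 42 = 191174.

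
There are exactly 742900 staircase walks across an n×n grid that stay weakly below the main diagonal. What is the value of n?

13

Such diagonal-avoiding paths in an n×n grid are counted by C_n; 742900 = C_13.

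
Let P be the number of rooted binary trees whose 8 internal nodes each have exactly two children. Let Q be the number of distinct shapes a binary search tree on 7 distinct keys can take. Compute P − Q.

The number of full binary trees on 8 internal nodes is the Catalan number C_8. So P = C_8 = 1430.
There are C_n binary search tree shapes on n keys; with n = 7 that is C_7. So Q = C_7 = 429.
P − Q = 1430 − 429 = 1001.

1001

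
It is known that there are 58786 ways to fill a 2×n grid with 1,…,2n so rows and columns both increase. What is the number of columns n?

Standard Young tableaux of shape 2×n are counted by C_n. The Catalan number equal to 58786 is C_11.

11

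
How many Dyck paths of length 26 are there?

Dyck paths of semilength n (length 2n) are counted by C_n; here n = 13.
C_13 = C(26,13)/14 = 10400600/14 = 742900.

742900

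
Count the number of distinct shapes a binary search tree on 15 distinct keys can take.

Rooted binary trees with 15 nodes (each child slot possibly empty) number C_15.
C_15 = C(30,15)/16 = 155117520/16 = 9694845.

9694845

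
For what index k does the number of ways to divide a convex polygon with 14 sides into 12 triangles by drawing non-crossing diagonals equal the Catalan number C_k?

A convex 14-gon is triangulated into 12 triangles, and the number of such triangulations is the Catalan number C_{14−2} = C_12.

12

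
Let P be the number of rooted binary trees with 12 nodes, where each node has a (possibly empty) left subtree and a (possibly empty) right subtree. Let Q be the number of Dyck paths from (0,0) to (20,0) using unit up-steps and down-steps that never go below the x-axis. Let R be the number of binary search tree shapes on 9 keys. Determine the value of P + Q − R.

219946

Binary trees (left/right distinguished) on n nodes are counted by C_n; here n = 12. So P = C_12 = 208012.
Paths of 10 up- and 10 down-steps that never dip below the axis are Dyck paths; their count is C_10. So Q = C_10 = 16796.
Binary trees (left/right distinguished) on n nodes are counted by C_n; here n = 9. So R = C_9 = 4862.
P + Q − R = 208012 + 16796 − 4862 = 219946.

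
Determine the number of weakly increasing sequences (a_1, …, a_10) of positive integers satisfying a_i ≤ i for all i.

16796

Weakly increasing sequences with a_i ≤ i biject with Dyck paths of semilength 10, so there are C_10.
C_10 = C_9 · 2(2·9+1)/(9+2) = 4862 · 38/11 = 16796.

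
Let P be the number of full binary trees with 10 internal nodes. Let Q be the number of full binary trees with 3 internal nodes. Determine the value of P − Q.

Full binary trees with n internal nodes are counted by C_n; here n = 10. So P = C_10 = 16796.
Full binary trees with n internal nodes are counted by C_n; here n = 3. So Q = C_3 = 5.
P − Q = 16796 − 5 = 16791.

16791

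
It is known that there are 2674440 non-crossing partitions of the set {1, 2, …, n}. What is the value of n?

Non-crossing partitions of [n] are counted by C_n. The Catalan number equal to 2674440 is C_14.

14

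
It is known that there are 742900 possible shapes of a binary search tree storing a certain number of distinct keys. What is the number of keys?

Binary search tree shapes on n keys are counted by C_n. The Catalan number equal to 742900 is C_13.

13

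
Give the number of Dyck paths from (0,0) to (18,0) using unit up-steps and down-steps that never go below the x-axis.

Dyck paths of semilength n (length 2n) are counted by C_n; here n = 9.
C_9 = 4862.

4862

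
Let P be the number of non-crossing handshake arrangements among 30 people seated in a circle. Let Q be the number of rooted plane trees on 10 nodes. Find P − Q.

Non-crossing handshake pairings of 2n people are counted by C_n; 30 people gives n = 15. So P = C_15 = 9694845.
Rooted ordered (plane) trees on m nodes have m−1 edges and are counted by C_{m−1}; m = 10 gives C_9. So Q = C_9 = 4862.
P − Q = 9694845 − 4862 = 9689983.

9689983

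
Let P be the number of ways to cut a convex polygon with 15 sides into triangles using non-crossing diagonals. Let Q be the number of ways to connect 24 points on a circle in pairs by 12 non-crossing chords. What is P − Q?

A convex 15-gon is triangulated into 13 triangles, and the number of such triangulations is the Catalan number C_{15−2} = C_13. So P = C_13 = 742900.
Pairing 24 circle points by 12 non-crossing chords gives C_12 matchings. So Q = C_12 = 208012.
P − Q = 742900 − 208012 = 534888.

534888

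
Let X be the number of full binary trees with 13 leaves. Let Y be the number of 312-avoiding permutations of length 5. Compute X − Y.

207970

Full binary trees with 13 leaves have 13−1 = 12 internal nodes, so there are C_12 of them. So X = C_12 = 208012.
For any fixed pattern of length 3, the pattern-avoiding permutations of [5] number C_5. So Y = C_5 = 42.
X − Y = 208012 − 42 = 207970.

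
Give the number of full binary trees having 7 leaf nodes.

A full binary tree with L leaves has L−1 internal nodes and is counted by C_{L−1}; L = 7 gives C_6.
C_6 = C_5 · 2(2·5+1)/(5+2) = 42 · 22/7 = 132.

132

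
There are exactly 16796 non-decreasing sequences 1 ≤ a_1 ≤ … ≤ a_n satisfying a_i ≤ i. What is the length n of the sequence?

Such sub-staircase sequences of length n are counted by C_n. Since C_10 = 16796, the index is 10.

10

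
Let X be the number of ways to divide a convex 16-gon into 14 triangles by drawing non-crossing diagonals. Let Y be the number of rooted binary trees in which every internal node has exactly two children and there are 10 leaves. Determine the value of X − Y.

Triangulations of a convex m-gon are counted by C_{m−2}; with m = 16 this is C_14. So X = C_14 = 2674440.
A full binary tree with L leaves has L−1 internal nodes and is counted by C_{L−1}; L = 10 gives C_9. So Y = C_9 = 4862.
X − Y = 2674440 − 4862 = 2669578.

2669578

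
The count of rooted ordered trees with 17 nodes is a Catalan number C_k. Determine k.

16

Rooted ordered (plane) trees on m nodes have m−1 edges and are counted by C_{m−1}; m = 17 gives C_16.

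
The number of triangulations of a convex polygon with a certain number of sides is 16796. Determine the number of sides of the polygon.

Triangulations of a convex m-gon are counted by C_{m−2}. Since C_10 = 16796, the index is 10.
So m − 2 = 10, giving m = 12 sides.

12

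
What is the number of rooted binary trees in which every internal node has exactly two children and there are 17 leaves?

35357670

Full binary trees with 17 leaves have 17−1 = 16 internal nodes, so there are C_16 of them.
C_16 = 35357670.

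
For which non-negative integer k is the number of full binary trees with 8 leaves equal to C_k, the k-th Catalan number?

A full binary tree with L leaves has L−1 internal nodes and is counted by C_{L−1}; L = 8 gives C_7.

7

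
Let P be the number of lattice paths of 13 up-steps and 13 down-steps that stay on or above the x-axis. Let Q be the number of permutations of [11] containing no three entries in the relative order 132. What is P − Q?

Dyck paths of semilength n (length 2n) are counted by C_n; here n = 13. So P = C_13 = 742900.
For any fixed pattern of length 3, the pattern-avoiding permutations of [11] number C_11. So Q = C_11 = 58786.
P − Q = 742900 − 58786 = 684114.

684114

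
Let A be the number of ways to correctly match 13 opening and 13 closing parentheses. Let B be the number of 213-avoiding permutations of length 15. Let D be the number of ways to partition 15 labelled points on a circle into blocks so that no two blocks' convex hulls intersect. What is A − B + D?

A balanced arrangement of 13 bracket pairs is a Dyck word of semilength 13, so the count is C_13. So A = C_13 = 742900.
For any fixed pattern of length 3, the pattern-avoiding permutations of [15] number C_15. So B = C_15 = 9694845.
The non-crossing partitions of [15] form a lattice of size C_15. So D = C_15 = 9694845.
A − B + D = 742900 − 9694845 + 9694845 = 742900.

742900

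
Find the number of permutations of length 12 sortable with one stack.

Stack-sortable permutations are exactly the 231-avoiding ones, counted by C_n; here n = 12.
C_12 = C(24,12)/13 = 2704156/13 = 208012.

208012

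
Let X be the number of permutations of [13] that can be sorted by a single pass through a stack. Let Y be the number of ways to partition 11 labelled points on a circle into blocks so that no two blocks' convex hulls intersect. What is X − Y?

684114

Stack-sortable permutations are exactly the 231-avoiding ones, counted by C_n; here n = 13. So X = C_13 = 742900.
Non-crossing partitions of an n-element set are counted by C_n; here n = 11. So Y = C_11 = 58786.
X − Y = 742900 − 58786 = 684114.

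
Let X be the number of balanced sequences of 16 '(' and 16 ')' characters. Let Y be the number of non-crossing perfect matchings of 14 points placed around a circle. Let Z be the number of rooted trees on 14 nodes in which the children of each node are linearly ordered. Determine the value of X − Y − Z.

34614341

Balanced strings of n pairs of brackets are counted by C_n; here n = 16. So X = C_16 = 35357670.
Non-crossing perfect matchings of 2n points on a circle are counted by C_n; with 14 points, n = 7. So Y = C_7 = 429.
A rooted plane tree on 14 nodes has 13 edges, and such trees are counted by C_13. So Z = C_13 = 742900.
X − Y − Z = 35357670 − 429 − 742900 = 34614341.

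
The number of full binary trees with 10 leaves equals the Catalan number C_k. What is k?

Full binary trees with 10 leaves have 10−1 = 9 internal nodes, so there are C_9 of them.

9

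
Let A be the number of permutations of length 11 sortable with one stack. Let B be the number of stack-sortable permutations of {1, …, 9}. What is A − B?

53924

By Knuth's characterisation, the stack-sortable permutations of length 11 are the 231-avoiders, numbering C_11. So A = C_11 = 58786.
Stack-sortable permutations are exactly the 231-avoiding ones, counted by C_n; here n = 9. So B = C_9 = 4862.
A − B = 58786 − 4862 = 53924.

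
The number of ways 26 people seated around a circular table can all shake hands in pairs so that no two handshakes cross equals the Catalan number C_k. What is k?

Non-crossing handshake pairings of 2n people are counted by C_n; 26 people gives n = 13.

13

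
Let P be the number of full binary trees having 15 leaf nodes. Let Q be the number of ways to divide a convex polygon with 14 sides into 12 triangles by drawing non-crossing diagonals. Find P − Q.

Full binary trees with 15 leaves have 15−1 = 14 internal nodes, so there are C_14 of them. So P = C_14 = 2674440.
A convex 14-gon is triangulated into 12 triangles, and the number of such triangulations is the Catalan number C_{14−2} = C_12. So Q = C_12 = 208012.
P − Q = 2674440 − 208012 = 2466428.

2466428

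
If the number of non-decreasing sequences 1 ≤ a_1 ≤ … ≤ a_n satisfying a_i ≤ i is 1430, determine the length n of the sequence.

8

Such sub-staircase sequences of length n are counted by C_n. The Catalan number equal to 1430 is C_8.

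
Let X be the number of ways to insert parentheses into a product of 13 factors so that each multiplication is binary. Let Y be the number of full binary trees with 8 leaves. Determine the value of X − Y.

Ways to associate a product of 13 factors correspond to binary trees on 13 leaves, so the count is C_12. So X = C_12 = 208012.
Full binary trees with 8 leaves have 8−1 = 7 internal nodes, so there are C_7 of them. So Y = C_7 = 429.
X − Y = 208012 − 429 = 207583.

207583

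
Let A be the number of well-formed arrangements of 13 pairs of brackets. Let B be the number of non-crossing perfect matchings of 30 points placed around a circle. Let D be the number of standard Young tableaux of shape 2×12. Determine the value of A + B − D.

10229733

A balanced arrangement of 13 bracket pairs is a Dyck word of semilength 13, so the count is C_13. So A = C_13 = 742900.
Non-crossing perfect matchings of 2n points on a circle are counted by C_n; with 30 points, n = 15. So B = C_15 = 9694845.
Standard Young tableaux of shape 2×n are counted by C_n; here n = 12. So D = C_12 = 208012.
A + B − D = 742900 + 9694845 − 208012 = 10229733.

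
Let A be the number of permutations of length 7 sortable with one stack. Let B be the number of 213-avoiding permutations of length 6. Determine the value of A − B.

By Knuth's characterisation, the stack-sortable permutations of length 7 are the 231-avoiders, numbering C_7. So A = C_7 = 429.
For any fixed pattern of length 3, the pattern-avoiding permutations of [6] number C_6. So B = C_6 = 132.
A − B = 429 − 132 = 297.

297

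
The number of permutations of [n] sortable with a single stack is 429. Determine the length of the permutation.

Stack-sortable permutations of [n] are counted by C_n. The Catalan number equal to 429 is C_7.

7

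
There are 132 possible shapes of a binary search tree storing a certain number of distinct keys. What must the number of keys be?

6

Binary search tree shapes on n keys are counted by C_n, and C_6 = 132.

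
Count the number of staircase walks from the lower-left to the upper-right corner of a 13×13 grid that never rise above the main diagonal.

742900

Sub-diagonal monotone paths from (0,0) to (13,13) biject with Dyck paths of semilength 13, giving C_13.
C_13 = 742900.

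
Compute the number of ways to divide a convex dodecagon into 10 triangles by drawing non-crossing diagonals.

16796

Triangulations of a convex m-gon are counted by C_{m−2}; with m = 12 this is C_10.
C_10 = C(20,10)/11 = 184756/11 = 16796.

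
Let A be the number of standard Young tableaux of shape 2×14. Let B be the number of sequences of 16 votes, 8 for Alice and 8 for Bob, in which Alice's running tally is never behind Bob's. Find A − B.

Standard Young tableaux of shape 2×n are counted by C_n; here n = 14. So A = C_14 = 2674440.
Reading a vote for the leader as '(' and for the other as ')' turns such a sequence into a balanced string of 8 pairs, so the count is C_8. So B = C_8 = 1430.
A − B = 2674440 − 1430 = 2673010.

2673010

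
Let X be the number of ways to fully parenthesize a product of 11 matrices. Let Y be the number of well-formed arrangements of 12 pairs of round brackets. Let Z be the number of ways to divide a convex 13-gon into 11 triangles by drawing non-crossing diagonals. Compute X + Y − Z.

166022

Parenthesizations of m factors correspond to full binary trees with m leaves, counted by C_{m−1}; m = 11 gives C_10. So X = C_10 = 16796.
Balanced strings of n pairs of brackets are counted by C_n; here n = 12. So Y = C_12 = 208012.
Triangulations of a convex m-gon are counted by C_{m−2}; with m = 13 this is C_11. So Z = C_11 = 58786.
X + Y − Z = 16796 + 208012 − 58786 = 166022.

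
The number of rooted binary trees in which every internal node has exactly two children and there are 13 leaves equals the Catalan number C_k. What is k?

Full binary trees with 13 leaves have 13−1 = 12 internal nodes, so there are C_12 of them.

12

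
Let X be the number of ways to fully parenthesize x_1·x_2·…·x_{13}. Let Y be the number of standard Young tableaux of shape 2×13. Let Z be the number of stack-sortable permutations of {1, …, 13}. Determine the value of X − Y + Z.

208012

Parenthesizations of m factors correspond to full binary trees with m leaves, counted by C_{m−1}; m = 13 gives C_12. So X = C_12 = 208012.
Standard Young tableaux of shape 2×n are counted by C_n; here n = 13. So Y = C_13 = 742900.
By Knuth's characterisation, the stack-sortable permutations of length 13 are the 231-avoiders, numbering C_13. So Z = C_13 = 742900.
X − Y + Z = 208012 − 742900 + 742900 = 208012.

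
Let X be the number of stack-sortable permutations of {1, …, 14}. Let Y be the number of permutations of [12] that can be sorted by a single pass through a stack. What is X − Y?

Stack-sortable permutations are exactly the 231-avoiding ones, counted by C_n; here n = 14. So X = C_14 = 2674440.
Stack-sortable permutations are exactly the 231-avoiding ones, counted by C_n; here n = 12. So Y = C_12 = 208012.
X − Y = 2674440 − 208012 = 2466428.

2466428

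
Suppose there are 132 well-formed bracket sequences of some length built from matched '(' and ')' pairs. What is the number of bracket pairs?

6

Balanced strings of n bracket-pairs are counted by C_n; 132 = C_6.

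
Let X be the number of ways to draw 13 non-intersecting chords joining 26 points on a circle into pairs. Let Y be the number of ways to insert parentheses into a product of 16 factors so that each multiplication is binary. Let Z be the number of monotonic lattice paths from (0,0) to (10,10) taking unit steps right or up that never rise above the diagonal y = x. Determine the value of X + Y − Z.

Pairing 26 circle points by 13 non-crossing chords gives C_13 matchings. So X = C_13 = 742900.
Ways to associate a product of 16 factors correspond to binary trees on 16 leaves, so the count is C_15. So Y = C_15 = 9694845.
Monotone paths in an n×n grid that stay weakly below the diagonal are counted by C_n; here n = 10. So Z = C_10 = 16796.
X + Y − Z = 742900 + 9694845 − 16796 = 10420949.

10420949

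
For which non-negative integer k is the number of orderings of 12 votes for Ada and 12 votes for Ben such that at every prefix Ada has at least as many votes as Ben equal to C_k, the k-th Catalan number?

Reading a vote for the leader as '(' and for the other as ')' turns such a sequence into a balanced string of 12 pairs, so the count is C_12.

12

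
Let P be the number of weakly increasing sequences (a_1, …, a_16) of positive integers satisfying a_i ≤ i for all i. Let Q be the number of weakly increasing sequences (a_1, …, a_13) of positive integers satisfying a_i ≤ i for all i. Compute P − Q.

Weakly increasing sequences with a_i ≤ i biject with Dyck paths of semilength 16, so there are C_16. So P = C_16 = 35357670.
Weakly increasing sequences with a_i ≤ i biject with Dyck paths of semilength 13, so there are C_13. So Q = C_13 = 742900.
P − Q = 35357670 − 742900 = 34614770.

34614770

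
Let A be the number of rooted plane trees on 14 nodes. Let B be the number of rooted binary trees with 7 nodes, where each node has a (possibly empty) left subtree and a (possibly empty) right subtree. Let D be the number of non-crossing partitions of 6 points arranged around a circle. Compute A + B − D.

743197

Rooted ordered (plane) trees on m nodes have m−1 edges and are counted by C_{m−1}; m = 14 gives C_13. So A = C_13 = 742900.
Binary trees (left/right distinguished) on n nodes are counted by C_n; here n = 7. So B = C_7 = 429.
The non-crossing partitions of [6] form a lattice of size C_6. So D = C_6 = 132.
A + B − D = 742900 + 429 − 132 = 743197.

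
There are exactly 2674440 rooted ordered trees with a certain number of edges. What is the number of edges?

Rooted ordered trees with n edges are counted by C_n, and C_14 = 2674440.

14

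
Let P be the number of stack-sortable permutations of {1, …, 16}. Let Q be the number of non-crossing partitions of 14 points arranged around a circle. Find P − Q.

32683230

By Knuth's characterisation, the stack-sortable permutations of length 16 are the 231-avoiders, numbering C_16. So P = C_16 = 35357670.
The non-crossing partitions of [14] form a lattice of size C_14. So Q = C_14 = 2674440.
P − Q = 35357670 − 2674440 = 32683230.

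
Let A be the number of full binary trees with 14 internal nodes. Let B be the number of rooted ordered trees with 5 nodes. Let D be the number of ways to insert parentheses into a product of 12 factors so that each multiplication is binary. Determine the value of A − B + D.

2733212

Full binary trees with n internal nodes are counted by C_n; here n = 14. So A = C_14 = 2674440.
Rooted ordered (plane) trees on m nodes have m−1 edges and are counted by C_{m−1}; m = 5 gives C_4. So B = C_4 = 14.
Bracketing 12 factors into binary products is counted by C_{12−1} = C_11. So D = C_11 = 58786.
A − B + D = 2674440 − 14 + 58786 = 2733212.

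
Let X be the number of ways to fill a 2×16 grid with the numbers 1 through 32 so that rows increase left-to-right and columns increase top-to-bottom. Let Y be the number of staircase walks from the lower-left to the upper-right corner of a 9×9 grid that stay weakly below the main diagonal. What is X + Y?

Standard Young tableaux of shape 2×n are counted by C_n; here n = 16. So X = C_16 = 35357670.
Sub-diagonal monotone paths from (0,0) to (9,9) biject with Dyck paths of semilength 9, giving C_9. So Y = C_9 = 4862.
X + Y = 35357670 + 4862 = 35362532.

35362532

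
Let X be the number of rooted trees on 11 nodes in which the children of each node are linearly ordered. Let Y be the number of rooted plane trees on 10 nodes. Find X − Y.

Rooted ordered (plane) trees on m nodes have m−1 edges and are counted by C_{m−1}; m = 11 gives C_10. So X = C_10 = 16796.
Rooted ordered (plane) trees on m nodes have m−1 edges and are counted by C_{m−1}; m = 10 gives C_9. So Y = C_9 = 4862.
X − Y = 16796 − 4862 = 11934.

11934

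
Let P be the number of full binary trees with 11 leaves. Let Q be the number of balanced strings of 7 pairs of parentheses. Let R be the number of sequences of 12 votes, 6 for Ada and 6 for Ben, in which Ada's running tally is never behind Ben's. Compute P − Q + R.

16499

A full binary tree with L leaves has L−1 internal nodes and is counted by C_{L−1}; L = 11 gives C_10. So P = C_10 = 16796.
With 7 pairs the number of balanced bracket strings is the Catalan number C_7. So Q = C_7 = 429.
Reading a vote for the leader as '(' and for the other as ')' turns such a sequence into a balanced string of 6 pairs, so the count is C_6. So R = C_6 = 132.
P − Q + R = 16796 − 429 + 132 = 16499.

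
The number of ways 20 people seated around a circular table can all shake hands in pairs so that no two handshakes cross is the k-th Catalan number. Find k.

With 20 = 2·10 people, non-crossing handshake pairings are non-crossing perfect matchings on a circle, counted by C_10.

10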